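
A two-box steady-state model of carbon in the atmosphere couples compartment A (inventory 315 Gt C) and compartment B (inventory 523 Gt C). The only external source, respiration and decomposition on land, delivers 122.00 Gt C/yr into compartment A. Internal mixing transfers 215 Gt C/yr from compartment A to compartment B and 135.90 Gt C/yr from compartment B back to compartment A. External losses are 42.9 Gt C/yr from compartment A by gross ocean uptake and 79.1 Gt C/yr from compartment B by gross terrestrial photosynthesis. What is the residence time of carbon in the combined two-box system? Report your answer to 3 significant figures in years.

6.87 yr

Treat the two boxes together as one reservoir: the mixing fluxes between them are internal recycling, so τ = ΣM / Σ(external losses).
M_total = 315 + 523 = 838.00 Gt C.
ΣF_external_out = 42.9 + 79.1 = 122.00 Gt C/yr.
τ = M_total / ΣF_ext = 838.00 / 122.00 = 6.869 yr.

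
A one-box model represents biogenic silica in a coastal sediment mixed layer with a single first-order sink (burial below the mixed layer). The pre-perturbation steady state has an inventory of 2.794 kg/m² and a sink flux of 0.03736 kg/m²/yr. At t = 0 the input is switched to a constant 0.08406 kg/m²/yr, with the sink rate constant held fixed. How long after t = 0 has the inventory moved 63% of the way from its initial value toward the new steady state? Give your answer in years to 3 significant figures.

τ = M₀/F₀ = 2.794/0.03736 = 74.79 yr.
The remaining gap fraction is e^(−t/τ); 63% covered ⇒ e^(−t/τ) = 0.370.
t = −τ ln(0.370) = 74.79 × 0.9943 = 74.36 yr.

74.4 yr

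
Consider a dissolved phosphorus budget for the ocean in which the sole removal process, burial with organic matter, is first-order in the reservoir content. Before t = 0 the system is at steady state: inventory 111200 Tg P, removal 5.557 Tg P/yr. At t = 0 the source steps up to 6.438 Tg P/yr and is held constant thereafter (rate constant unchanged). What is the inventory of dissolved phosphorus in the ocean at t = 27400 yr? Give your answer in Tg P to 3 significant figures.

124000 Tg P

τ = M₀/F₀ = 111200/5.557 = 20010 yr; rate constant k = 1/τ.
New steady state M_∞ = F₁/k = F₁·τ = 6.438 × 20010 = 128830 Tg P.
M(t) = M_∞ + (M₀ − M_∞)·e^(−t/τ); t/τ = 27400/20010 = 1.369, so e^(−t/τ) = 0.2543.
M(t) = 128830 − 17630 × 0.2543 = 124350 Tg P.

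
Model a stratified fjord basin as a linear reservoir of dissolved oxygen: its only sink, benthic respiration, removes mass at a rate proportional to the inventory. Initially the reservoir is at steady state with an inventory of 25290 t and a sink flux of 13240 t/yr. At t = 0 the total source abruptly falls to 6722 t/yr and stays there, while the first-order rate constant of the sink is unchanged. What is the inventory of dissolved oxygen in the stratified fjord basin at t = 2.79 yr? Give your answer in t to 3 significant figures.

τ = M₀/F₀ = 25290/13240 = 1.910 yr; rate constant k = 1/τ.
New steady state M_∞ = F₁/k = F₁·τ = 6722 × 1.910 = 12840 t.
M(t) = M_∞ + (M₀ − M_∞)·e^(−t/τ); t/τ = 2.79/1.910 = 1.461, so e^(−t/τ) = 0.2321.
M(t) = 12840 + 12450 × 0.2321 = 15729 t.

15700 t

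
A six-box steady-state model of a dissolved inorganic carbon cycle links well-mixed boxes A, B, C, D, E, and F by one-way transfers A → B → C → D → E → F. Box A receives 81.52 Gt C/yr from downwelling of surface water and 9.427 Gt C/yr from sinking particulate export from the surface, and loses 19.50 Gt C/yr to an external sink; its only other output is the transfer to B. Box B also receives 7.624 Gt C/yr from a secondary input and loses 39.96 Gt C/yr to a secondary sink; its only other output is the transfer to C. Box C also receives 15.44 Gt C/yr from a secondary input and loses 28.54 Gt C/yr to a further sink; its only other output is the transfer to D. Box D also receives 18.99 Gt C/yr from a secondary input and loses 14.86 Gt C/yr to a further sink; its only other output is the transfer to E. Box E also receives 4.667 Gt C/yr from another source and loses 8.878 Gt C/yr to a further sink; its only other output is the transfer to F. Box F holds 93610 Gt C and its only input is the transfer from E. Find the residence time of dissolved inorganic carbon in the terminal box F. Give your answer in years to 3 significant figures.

Box A: F(A→B) = (81.52 + 9.427) − 19.50 = 71.447 Gt C/yr.
Box B: F(B→C) = (71.447 + 7.624) − 39.96 = 39.111 Gt C/yr.
Box C: F(C→D) = (39.111 + 15.44) − 28.54 = 26.011 Gt C/yr.
Box D: F(D→E) = (26.011 + 18.99) − 14.86 = 30.141 Gt C/yr.
Box E: F(E→F) = (30.141 + 4.667) − 8.878 = 25.930 Gt C/yr.
Box F throughput = its input = 25.930 Gt C/yr; τ = 93610 / 25.930 = 3610 yr.

3610 yr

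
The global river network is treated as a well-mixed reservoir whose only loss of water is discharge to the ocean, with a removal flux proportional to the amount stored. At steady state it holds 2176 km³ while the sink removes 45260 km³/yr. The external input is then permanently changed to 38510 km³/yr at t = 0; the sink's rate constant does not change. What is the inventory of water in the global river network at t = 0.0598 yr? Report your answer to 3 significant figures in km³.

Residence time τ = M₀/F₀ = 0.04808 yr. The eventual steady state is M_∞ = M₀·(F₁/F₀) = 2176 × 38510/45260 = 1851.5 km³.
The anomaly ΔM(t) = M(t) − M_∞ decays as ΔM₀·e^(−t/τ) with ΔM₀ = 2176 − 1851.5 = 324.5 km³.
At t = 0.0598 yr, e^(−t/τ) = e^(−1.244) = 0.2883, so ΔM = 93.55 km³ and M = 1851.5 + 93.55 = 1945.0 km³.

1950 km³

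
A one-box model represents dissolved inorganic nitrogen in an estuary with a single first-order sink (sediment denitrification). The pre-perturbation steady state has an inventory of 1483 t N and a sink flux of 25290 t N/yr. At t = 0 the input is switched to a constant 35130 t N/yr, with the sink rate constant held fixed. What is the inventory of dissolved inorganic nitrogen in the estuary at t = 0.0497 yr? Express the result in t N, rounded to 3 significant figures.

Residence time τ = M₀/F₀ = 0.05864 yr. The eventual steady state is M_∞ = M₀·(F₁/F₀) = 1483 × 35130/25290 = 2060.0 t N.
The anomaly ΔM(t) = M(t) − M_∞ decays as ΔM₀·e^(−t/τ) with ΔM₀ = 1483 − 2060.0 = −577.0 t N.
At t = 0.0497 yr, e^(−t/τ) = e^(−0.8475) = 0.4285, so ΔM = −247.2 t N and M = 2060.0 − 247.2 = 1812.8 t N.

1810 t N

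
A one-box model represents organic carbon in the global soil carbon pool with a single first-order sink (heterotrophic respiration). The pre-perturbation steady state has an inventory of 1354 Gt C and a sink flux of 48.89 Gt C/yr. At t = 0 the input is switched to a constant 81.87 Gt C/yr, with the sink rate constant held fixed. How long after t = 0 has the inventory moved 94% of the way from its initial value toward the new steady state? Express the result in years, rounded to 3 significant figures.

77.9 yr

τ = M₀/F₀ = 1354/48.89 = 27.69 yr.
The remaining gap fraction is e^(−t/τ); 94% covered ⇒ e^(−t/τ) = 0.0600.
t = −τ ln(0.0600) = 27.69 × 2.813 = 77.92 yr.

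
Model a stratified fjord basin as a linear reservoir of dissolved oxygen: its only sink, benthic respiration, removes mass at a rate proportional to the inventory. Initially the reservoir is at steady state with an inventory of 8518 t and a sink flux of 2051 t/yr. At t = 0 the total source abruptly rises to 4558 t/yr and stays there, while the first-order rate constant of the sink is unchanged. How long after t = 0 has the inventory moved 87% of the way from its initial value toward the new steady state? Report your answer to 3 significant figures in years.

τ = M₀/F₀ = 8518/2051 = 4.153 yr.
The remaining gap fraction is e^(−t/τ); 87% covered ⇒ e^(−t/τ) = 0.130.
t = −τ ln(0.130) = 4.153 × 2.040 = 8.473 yr.

8.47 yr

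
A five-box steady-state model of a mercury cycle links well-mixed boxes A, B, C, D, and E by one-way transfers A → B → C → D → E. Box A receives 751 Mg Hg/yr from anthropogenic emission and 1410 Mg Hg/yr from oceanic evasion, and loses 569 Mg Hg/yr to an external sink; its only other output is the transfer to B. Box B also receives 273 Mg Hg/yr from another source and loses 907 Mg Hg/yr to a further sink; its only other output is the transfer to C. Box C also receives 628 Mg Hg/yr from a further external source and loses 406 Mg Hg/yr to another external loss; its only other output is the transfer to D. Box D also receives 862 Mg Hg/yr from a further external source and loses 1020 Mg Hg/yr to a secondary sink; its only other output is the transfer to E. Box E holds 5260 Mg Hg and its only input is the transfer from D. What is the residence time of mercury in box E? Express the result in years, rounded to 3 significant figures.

Box A: F(A→B) = (751 + 1410) − 569 = 1592.0 Mg Hg/yr.
Box B: F(B→C) = (1592.0 + 273) − 907 = 958.00 Mg Hg/yr.
Box C: F(C→D) = (958.00 + 628) − 406 = 1180.0 Mg Hg/yr.
Box D: F(D→E) = (1180.0 + 862) − 1020 = 1022.0 Mg Hg/yr.
Box E throughput = its input = 1022.0 Mg Hg/yr; τ = 5260 / 1022.0 = 5.147 yr.

5.15 yr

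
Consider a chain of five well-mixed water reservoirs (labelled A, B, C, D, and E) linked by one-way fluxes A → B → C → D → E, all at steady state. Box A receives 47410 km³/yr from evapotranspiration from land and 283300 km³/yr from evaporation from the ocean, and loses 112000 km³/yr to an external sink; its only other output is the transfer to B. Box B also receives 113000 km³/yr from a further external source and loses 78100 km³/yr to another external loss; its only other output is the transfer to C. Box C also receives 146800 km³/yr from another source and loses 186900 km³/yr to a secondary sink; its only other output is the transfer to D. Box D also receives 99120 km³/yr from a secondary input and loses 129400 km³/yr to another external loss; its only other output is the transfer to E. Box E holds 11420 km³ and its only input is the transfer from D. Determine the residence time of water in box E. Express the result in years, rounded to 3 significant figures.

0.0623 yr

Box A: F(A→B) = (47410 + 283300) − 112000 = 218710 km³/yr.
Box B: F(B→C) = (218710 + 113000) − 78100 = 253610 km³/yr.
Box C: F(C→D) = (253610 + 146800) − 186900 = 213510 km³/yr.
Box D: F(D→E) = (213510 + 99120) − 129400 = 183230 km³/yr.
Box E throughput = its input = 183230 km³/yr; τ = 11420 / 183230 = 0.06233 yr.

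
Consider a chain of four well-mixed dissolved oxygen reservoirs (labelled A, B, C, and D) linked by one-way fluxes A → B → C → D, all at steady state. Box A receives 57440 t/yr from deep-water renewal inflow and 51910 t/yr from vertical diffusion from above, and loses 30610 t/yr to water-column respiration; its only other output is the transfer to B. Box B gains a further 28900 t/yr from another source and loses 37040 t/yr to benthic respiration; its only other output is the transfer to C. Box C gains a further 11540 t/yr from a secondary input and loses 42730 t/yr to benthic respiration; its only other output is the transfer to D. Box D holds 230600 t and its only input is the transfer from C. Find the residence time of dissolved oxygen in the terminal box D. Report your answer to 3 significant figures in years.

Box A: F(A→B) = (57440 + 51910) − 30610 = 78740 t/yr.
Box B: F(B→C) = (78740 + 28900) − 37040 = 70600 t/yr.
Box C: F(C→D) = (70600 + 11540) − 42730 = 39410 t/yr.
Box D throughput = its input = 39410 t/yr; τ = 230600 / 39410 = 5.851 yr.

5.85 yr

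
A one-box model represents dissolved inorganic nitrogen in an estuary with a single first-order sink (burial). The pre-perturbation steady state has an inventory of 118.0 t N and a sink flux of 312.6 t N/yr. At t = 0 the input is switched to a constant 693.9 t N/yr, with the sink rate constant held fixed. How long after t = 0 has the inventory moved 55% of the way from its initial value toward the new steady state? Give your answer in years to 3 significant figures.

0.301 yr

τ = M₀/F₀ = 118.0/312.6 = 0.3775 yr.
The remaining gap fraction is e^(−t/τ); 55% covered ⇒ e^(−t/τ) = 0.450.
t = −τ ln(0.450) = 0.3775 × 0.7985 = 0.3014 yr.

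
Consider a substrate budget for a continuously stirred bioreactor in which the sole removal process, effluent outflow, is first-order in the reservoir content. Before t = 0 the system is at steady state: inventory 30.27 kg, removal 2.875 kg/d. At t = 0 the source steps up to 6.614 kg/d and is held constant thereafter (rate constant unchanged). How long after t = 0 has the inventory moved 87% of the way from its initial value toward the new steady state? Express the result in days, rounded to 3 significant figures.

21.5 d

τ = M₀/F₀ = 30.27/2.875 = 10.53 d.
The remaining gap fraction is e^(−t/τ); 87% covered ⇒ e^(−t/τ) = 0.130.
t = −τ ln(0.130) = 10.53 × 2.040 = 21.48 d.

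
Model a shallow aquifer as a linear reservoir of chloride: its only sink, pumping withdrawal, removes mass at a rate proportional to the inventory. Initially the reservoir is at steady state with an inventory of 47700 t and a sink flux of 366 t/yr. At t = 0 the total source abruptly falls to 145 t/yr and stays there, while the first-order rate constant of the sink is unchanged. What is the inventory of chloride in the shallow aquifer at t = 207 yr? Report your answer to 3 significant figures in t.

24800 t

τ = M₀/F₀ = 47700/366 = 130.3 yr; rate constant k = 1/τ.
New steady state M_∞ = F₁/k = F₁·τ = 145 × 130.3 = 18898 t.
M(t) = M_∞ + (M₀ − M_∞)·e^(−t/τ); t/τ = 207/130.3 = 1.588, so e^(−t/τ) = 0.2043.
M(t) = 18898 + 28800 × 0.2043 = 24781 t.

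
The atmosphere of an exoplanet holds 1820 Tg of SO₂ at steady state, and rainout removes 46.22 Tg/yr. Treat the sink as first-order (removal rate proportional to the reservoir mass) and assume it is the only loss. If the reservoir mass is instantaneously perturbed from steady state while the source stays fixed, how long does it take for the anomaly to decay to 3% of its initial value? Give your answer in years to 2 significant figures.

140 yr

For a linear reservoir the anomaly decays as exp(−t/τ) with τ = M/F = 1820/46.22 = 39.38 yr.
exp(−t/τ) = 0.03 ⇒ t = −τ ln(0.03) = 39.38 × 3.507 = 138.1 yr.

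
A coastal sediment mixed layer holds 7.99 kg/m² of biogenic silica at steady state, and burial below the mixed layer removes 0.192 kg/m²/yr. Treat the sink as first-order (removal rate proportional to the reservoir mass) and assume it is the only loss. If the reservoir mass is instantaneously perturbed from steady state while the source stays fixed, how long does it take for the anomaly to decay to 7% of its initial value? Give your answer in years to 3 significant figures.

111 yr

For a linear reservoir the anomaly decays as exp(−t/τ) with τ = M/F = 7.99/0.192 = 41.61 yr.
exp(−t/τ) = 0.07 ⇒ t = −τ ln(0.07) = 41.61 × 2.659 = 110.7 yr.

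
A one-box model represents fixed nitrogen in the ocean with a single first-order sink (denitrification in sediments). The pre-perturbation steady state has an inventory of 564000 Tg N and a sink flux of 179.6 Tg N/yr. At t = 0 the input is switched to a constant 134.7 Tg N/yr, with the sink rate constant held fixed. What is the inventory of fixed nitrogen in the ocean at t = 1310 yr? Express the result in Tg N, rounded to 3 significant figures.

The sink rate constant is k = F₀/M₀ = 179.6/564000 = 0.0003184 yr⁻¹.
Solving dM/dt = F₁ − kM with M(0) = M₀ gives M(t) = F₁/k + (M₀ − F₁/k)·e^(−kt).
F₁/k = 134.7/0.0003184 = 423000 Tg N; kt = 0.0003184 × 1310 = 0.4172, e^(−kt) = 0.6589.
M(1310) = 423000 + (564000 − 423000) × 0.6589 = 423000 + 92910 = 515910 Tg N.

516000 Tg N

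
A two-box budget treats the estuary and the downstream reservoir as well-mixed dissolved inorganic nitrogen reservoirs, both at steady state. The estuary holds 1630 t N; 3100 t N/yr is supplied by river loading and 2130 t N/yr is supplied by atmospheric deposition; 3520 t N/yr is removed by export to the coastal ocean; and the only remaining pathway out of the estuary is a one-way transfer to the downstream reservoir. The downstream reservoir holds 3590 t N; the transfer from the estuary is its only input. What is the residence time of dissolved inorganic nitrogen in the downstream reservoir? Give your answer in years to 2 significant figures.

Balance the estuary: ΣF_in = 3100 + 2130 = 5230.0 t N/yr.
Transfer to the downstream reservoir = ΣF_in − (3520) = 1710.0 t N/yr.
At steady state the output of the downstream reservoir equals its input, 1710.0 t N/yr.
τ = M / F = 3590 / 1710.0 = 2.099 yr.

2.1 yr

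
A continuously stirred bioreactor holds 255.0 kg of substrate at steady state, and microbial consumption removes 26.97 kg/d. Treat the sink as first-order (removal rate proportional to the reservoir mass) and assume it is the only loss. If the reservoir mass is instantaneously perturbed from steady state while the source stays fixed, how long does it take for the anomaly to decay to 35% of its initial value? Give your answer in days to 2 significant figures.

For a linear reservoir the anomaly decays as exp(−t/τ) with τ = M/F = 255.0/26.97 = 9.455 d.
exp(−t/τ) = 0.35 ⇒ t = −τ ln(0.35) = 9.455 × 1.050 = 9.926 d.

9.9 d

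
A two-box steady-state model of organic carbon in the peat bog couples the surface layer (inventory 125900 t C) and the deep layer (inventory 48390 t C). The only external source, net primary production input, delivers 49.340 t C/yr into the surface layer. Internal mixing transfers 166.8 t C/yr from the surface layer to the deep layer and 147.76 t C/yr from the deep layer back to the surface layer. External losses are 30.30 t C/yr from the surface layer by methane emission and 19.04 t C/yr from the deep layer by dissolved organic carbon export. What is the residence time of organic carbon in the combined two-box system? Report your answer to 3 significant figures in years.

3530 yr

Residence time in the combined system uses the total inventory and the total *external* removal — internal exchanges between the two boxes cancel.
M_total = 125900 + 48390 = 174290 t C.
ΣF_external_out = 30.30 + 19.04 = 49.340 t C/yr.
τ = M_total / ΣF_ext = 174290 / 49.340 = 3532 yr.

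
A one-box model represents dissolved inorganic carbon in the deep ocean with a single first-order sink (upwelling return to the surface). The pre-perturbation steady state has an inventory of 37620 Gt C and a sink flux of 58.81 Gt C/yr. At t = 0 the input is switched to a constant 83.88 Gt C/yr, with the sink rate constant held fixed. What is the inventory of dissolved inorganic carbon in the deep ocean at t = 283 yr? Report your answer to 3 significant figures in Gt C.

43400 Gt C

Residence time τ = M₀/F₀ = 639.7 yr. The eventual steady state is M_∞ = M₀·(F₁/F₀) = 37620 × 83.88/58.81 = 53657 Gt C.
The anomaly ΔM(t) = M(t) − M_∞ decays as ΔM₀·e^(−t/τ) with ΔM₀ = 37620 − 53657 = −16040 Gt C.
At t = 283 yr, e^(−t/τ) = e^(−0.4424) = 0.6425, so ΔM = −10300 Gt C and M = 53657 − 10300 = 43353 Gt C.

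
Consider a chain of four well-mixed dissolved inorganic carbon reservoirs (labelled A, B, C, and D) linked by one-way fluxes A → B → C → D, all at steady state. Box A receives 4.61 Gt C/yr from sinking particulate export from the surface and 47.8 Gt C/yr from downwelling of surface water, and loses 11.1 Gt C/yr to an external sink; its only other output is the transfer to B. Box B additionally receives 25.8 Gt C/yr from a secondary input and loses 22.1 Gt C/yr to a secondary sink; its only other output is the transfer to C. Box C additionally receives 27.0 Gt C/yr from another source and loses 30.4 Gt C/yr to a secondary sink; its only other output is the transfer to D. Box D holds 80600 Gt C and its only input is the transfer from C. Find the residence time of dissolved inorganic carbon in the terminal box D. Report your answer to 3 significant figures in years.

1940 yr

Box A: F(A→B) = (4.61 + 47.8) − 11.1 = 41.310 Gt C/yr.
Box B: F(B→C) = (41.310 + 25.8) − 22.1 = 45.010 Gt C/yr.
Box C: F(C→D) = (45.010 + 27.0) − 30.4 = 41.610 Gt C/yr.
Box D throughput = its input = 41.610 Gt C/yr; τ = 80600 / 41.610 = 1937 yr.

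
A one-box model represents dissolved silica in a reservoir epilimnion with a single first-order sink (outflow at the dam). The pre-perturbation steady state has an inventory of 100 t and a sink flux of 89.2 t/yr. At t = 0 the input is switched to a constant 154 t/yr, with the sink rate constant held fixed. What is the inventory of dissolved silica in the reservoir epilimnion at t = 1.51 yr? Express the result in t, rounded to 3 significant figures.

154 t

τ = M₀/F₀ = 100/89.2 = 1.121 yr; rate constant k = 1/τ.
New steady state M_∞ = F₁/k = F₁·τ = 154 × 1.121 = 172.65 t.
M(t) = M_∞ + (M₀ − M_∞)·e^(−t/τ); t/τ = 1.51/1.121 = 1.347, so e^(−t/τ) = 0.2600.
M(t) = 172.65 − 72.65 × 0.2600 = 153.75 t.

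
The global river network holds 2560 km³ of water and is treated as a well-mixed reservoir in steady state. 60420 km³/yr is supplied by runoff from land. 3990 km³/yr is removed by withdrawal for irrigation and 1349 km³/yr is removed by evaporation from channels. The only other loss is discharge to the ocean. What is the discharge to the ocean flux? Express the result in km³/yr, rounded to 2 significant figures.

At steady state ΣF_in = ΣF_out.
ΣF_in = 60420 km³/yr.
Discharge to the ocean flux = ΣF_in − (3990 + 1349) = 60420 − 5339 = 55080 km³/yr.

55000 km³/yr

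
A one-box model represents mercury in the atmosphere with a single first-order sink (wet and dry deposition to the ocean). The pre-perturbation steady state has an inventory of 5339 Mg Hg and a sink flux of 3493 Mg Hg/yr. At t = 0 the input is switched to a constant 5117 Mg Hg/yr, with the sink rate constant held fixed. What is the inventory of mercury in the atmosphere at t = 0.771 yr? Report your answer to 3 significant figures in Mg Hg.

6320 Mg Hg

Residence time τ = M₀/F₀ = 1.528 yr. The eventual steady state is M_∞ = M₀·(F₁/F₀) = 5339 × 5117/3493 = 7821.3 Mg Hg.
The anomaly ΔM(t) = M(t) − M_∞ decays as ΔM₀·e^(−t/τ) with ΔM₀ = 5339 − 7821.3 = −2482 Mg Hg.
At t = 0.771 yr, e^(−t/τ) = e^(−0.5044) = 0.6039, so ΔM = −1499 Mg Hg and M = 7821.3 − 1499 = 6322.3 Mg Hg.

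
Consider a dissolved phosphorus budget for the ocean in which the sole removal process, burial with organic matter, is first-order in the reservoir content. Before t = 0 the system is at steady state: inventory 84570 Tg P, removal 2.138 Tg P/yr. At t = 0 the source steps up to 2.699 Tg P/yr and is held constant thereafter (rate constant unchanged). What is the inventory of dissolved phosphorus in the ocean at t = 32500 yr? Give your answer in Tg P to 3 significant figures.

97000 Tg P

τ = M₀/F₀ = 84570/2.138 = 39560 yr; rate constant k = 1/τ.
New steady state M_∞ = F₁/k = F₁·τ = 2.699 × 39560 = 106760 Tg P.
M(t) = M_∞ + (M₀ − M_∞)·e^(−t/τ); t/τ = 32500/39560 = 0.8216, so e^(−t/τ) = 0.4397.
M(t) = 106760 − 22190 × 0.4397 = 97003 Tg P.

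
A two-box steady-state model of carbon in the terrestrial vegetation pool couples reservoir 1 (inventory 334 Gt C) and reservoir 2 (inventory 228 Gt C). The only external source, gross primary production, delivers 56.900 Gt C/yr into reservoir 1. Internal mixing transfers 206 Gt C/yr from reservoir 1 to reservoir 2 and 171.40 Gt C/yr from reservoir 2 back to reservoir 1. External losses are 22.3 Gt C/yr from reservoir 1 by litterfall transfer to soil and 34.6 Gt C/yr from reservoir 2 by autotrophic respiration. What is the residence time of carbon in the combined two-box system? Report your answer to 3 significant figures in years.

Treat the two boxes together as one reservoir: the mixing fluxes between them are internal recycling, so τ = ΣM / Σ(external losses).
M_total = 334 + 228 = 562.00 Gt C.
ΣF_external_out = 22.3 + 34.6 = 56.900 Gt C/yr.
τ = M_total / ΣF_ext = 562.00 / 56.900 = 9.877 yr.

9.88 yr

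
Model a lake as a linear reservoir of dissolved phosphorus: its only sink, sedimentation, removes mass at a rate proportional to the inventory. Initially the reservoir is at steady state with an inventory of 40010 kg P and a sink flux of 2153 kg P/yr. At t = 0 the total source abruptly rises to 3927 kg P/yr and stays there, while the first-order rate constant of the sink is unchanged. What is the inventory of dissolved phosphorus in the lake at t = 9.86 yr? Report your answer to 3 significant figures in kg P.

53600 kg P

Residence time τ = M₀/F₀ = 18.58 yr. The eventual steady state is M_∞ = M₀·(F₁/F₀) = 40010 × 3927/2153 = 72977 kg P.
The anomaly ΔM(t) = M(t) − M_∞ decays as ΔM₀·e^(−t/τ) with ΔM₀ = 40010 − 72977 = −32970 kg P.
At t = 9.86 yr, e^(−t/τ) = e^(−0.5306) = 0.5883, so ΔM = −19390 kg P and M = 72977 − 19390 = 53584 kg P.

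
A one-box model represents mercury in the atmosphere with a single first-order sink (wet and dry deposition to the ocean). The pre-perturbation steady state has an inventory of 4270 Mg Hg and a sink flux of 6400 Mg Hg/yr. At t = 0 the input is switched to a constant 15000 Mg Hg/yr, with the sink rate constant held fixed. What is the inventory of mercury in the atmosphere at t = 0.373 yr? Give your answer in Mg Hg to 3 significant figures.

6730 Mg Hg

Residence time τ = M₀/F₀ = 0.6672 yr. The eventual steady state is M_∞ = M₀·(F₁/F₀) = 4270 × 15000/6400 = 10008 Mg Hg.
The anomaly ΔM(t) = M(t) − M_∞ decays as ΔM₀·e^(−t/τ) with ΔM₀ = 4270 − 10008 = −5738 Mg Hg.
At t = 0.373 yr, e^(−t/τ) = e^(−0.5591) = 0.5717, so ΔM = −3281 Mg Hg and M = 10008 − 3281 = 6727.3 Mg Hg.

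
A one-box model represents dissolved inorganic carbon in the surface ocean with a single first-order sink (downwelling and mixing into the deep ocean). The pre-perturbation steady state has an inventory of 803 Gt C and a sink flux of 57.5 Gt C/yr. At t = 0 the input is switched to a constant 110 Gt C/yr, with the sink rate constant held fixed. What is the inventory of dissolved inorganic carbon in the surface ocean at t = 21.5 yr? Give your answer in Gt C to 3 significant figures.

1380 Gt C

τ = M₀/F₀ = 803/57.5 = 13.97 yr; rate constant k = 1/τ.
New steady state M_∞ = F₁/k = F₁·τ = 110 × 13.97 = 1536.2 Gt C.
M(t) = M_∞ + (M₀ − M_∞)·e^(−t/τ); t/τ = 21.5/13.97 = 1.540, so e^(−t/τ) = 0.2145.
M(t) = 1536.2 − 733.2 × 0.2145 = 1378.9 Gt C.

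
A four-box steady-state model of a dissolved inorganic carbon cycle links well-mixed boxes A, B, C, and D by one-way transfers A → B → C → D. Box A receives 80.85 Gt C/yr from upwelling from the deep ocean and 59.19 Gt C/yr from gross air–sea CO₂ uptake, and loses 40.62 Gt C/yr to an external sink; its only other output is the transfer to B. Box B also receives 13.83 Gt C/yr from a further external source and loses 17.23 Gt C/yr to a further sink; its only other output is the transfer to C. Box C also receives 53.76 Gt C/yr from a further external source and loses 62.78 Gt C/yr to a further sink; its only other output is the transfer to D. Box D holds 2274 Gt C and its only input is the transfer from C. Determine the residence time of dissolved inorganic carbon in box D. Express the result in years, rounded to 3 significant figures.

Box A: F(A→B) = (80.85 + 59.19) − 40.62 = 99.420 Gt C/yr.
Box B: F(B→C) = (99.420 + 13.83) − 17.23 = 96.020 Gt C/yr.
Box C: F(C→D) = (96.020 + 53.76) − 62.78 = 87.000 Gt C/yr.
Box D throughput = its input = 87.000 Gt C/yr; τ = 2274 / 87.000 = 26.14 yr.

26.1 yr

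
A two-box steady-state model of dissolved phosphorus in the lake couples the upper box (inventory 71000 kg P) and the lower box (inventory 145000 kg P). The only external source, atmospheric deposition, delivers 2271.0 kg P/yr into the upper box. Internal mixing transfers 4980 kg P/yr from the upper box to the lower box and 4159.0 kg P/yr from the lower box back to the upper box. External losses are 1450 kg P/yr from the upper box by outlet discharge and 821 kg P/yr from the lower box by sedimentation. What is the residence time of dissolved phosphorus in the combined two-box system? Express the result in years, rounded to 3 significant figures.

95.1 yr

Treat the two boxes together as one reservoir: the mixing fluxes between them are internal recycling, so τ = ΣM / Σ(external losses).
M_total = 71000 + 145000 = 216000 kg P.
ΣF_external_out = 1450 + 821 = 2271.0 kg P/yr.
τ = M_total / ΣF_ext = 216000 / 2271.0 = 95.11 yr.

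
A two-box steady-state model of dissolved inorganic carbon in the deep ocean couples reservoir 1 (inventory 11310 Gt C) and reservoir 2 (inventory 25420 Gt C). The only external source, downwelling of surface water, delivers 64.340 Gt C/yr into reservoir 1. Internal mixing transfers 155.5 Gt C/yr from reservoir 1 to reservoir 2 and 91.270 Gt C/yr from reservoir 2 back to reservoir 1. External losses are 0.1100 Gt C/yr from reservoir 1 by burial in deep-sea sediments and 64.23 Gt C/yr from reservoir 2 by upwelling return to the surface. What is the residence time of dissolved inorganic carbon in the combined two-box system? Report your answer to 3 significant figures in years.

571 yr

Treat the two boxes together as one reservoir: the mixing fluxes between them are internal recycling, so τ = ΣM / Σ(external losses).
M_total = 11310 + 25420 = 36730 Gt C.
ΣF_external_out = 0.1100 + 64.23 = 64.340 Gt C/yr.
τ = M_total / ΣF_ext = 36730 / 64.340 = 570.9 yr.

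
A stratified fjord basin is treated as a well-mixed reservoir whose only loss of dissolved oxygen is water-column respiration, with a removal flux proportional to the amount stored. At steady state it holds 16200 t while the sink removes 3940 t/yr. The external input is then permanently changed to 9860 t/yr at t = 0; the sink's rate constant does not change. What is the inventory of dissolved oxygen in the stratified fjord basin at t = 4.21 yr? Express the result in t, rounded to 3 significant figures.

τ = M₀/F₀ = 16200/3940 = 4.112 yr; rate constant k = 1/τ.
New steady state M_∞ = F₁/k = F₁·τ = 9860 × 4.112 = 40541 t.
M(t) = M_∞ + (M₀ − M_∞)·e^(−t/τ); t/τ = 4.21/4.112 = 1.024, so e^(−t/τ) = 0.3592.
M(t) = 40541 − 24340 × 0.3592 = 31798 t.

31800 t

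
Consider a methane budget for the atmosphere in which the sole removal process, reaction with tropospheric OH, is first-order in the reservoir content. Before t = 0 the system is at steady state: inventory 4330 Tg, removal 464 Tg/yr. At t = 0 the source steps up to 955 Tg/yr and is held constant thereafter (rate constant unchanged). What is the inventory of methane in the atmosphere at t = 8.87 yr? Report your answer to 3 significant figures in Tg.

Residence time τ = M₀/F₀ = 9.332 yr. The eventual steady state is M_∞ = M₀·(F₁/F₀) = 4330 × 955/464 = 8912.0 Tg.
The anomaly ΔM(t) = M(t) − M_∞ decays as ΔM₀·e^(−t/τ) with ΔM₀ = 4330 − 8912.0 = −4582 Tg.
At t = 8.87 yr, e^(−t/τ) = e^(−0.9505) = 0.3865, so ΔM = −1771 Tg and M = 8912.0 − 1771 = 7140.8 Tg.

7140 Tg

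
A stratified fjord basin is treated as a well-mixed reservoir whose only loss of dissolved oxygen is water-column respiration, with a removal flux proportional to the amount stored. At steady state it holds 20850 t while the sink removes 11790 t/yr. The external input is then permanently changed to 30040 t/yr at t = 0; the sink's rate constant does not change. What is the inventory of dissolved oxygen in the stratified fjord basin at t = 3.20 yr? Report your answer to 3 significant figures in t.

τ = M₀/F₀ = 20850/11790 = 1.768 yr; rate constant k = 1/τ.
New steady state M_∞ = F₁/k = F₁·τ = 30040 × 1.768 = 53124 t.
M(t) = M_∞ + (M₀ − M_∞)·e^(−t/τ); t/τ = 3.20/1.768 = 1.809, so e^(−t/τ) = 0.1637.
M(t) = 53124 − 32270 × 0.1637 = 47840 t.

47800 t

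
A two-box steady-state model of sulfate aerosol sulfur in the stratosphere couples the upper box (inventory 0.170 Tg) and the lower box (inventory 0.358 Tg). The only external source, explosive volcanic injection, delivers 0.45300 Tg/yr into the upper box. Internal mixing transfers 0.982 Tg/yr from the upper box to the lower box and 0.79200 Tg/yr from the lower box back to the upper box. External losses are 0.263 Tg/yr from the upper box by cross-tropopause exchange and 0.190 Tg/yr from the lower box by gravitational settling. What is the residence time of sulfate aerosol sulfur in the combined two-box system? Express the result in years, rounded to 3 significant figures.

1.17 yr

Treat the two boxes together as one reservoir: the mixing fluxes between them are internal recycling, so τ = ΣM / Σ(external losses).
M_total = 0.170 + 0.358 = 0.52800 Tg.
ΣF_external_out = 0.263 + 0.190 = 0.45300 Tg/yr.
τ = M_total / ΣF_ext = 0.52800 / 0.45300 = 1.166 yr.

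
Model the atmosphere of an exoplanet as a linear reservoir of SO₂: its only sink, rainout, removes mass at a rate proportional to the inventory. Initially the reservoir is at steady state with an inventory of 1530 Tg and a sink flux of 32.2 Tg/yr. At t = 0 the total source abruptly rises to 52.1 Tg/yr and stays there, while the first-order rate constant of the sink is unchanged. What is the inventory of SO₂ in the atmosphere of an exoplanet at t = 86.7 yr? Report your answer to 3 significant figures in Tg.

Residence time τ = M₀/F₀ = 47.52 yr. The eventual steady state is M_∞ = M₀·(F₁/F₀) = 1530 × 52.1/32.2 = 2475.6 Tg.
The anomaly ΔM(t) = M(t) − M_∞ decays as ΔM₀·e^(−t/τ) with ΔM₀ = 1530 − 2475.6 = −945.6 Tg.
At t = 86.7 yr, e^(−t/τ) = e^(−1.825) = 0.1613, so ΔM = −152.5 Tg and M = 2475.6 − 152.5 = 2323.1 Tg.

2320 Tg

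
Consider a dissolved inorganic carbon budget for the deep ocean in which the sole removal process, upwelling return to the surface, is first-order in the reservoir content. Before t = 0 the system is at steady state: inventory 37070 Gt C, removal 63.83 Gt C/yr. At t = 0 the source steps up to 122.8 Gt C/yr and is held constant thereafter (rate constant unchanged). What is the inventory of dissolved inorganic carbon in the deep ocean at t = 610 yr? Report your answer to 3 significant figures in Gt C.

τ = M₀/F₀ = 37070/63.83 = 580.8 yr; rate constant k = 1/τ.
New steady state M_∞ = F₁/k = F₁·τ = 122.8 × 580.8 = 71317 Gt C.
M(t) = M_∞ + (M₀ − M_∞)·e^(−t/τ); t/τ = 610/580.8 = 1.050, so e^(−t/τ) = 0.3498.
M(t) = 71317 − 34250 × 0.3498 = 59337 Gt C.

59300 Gt C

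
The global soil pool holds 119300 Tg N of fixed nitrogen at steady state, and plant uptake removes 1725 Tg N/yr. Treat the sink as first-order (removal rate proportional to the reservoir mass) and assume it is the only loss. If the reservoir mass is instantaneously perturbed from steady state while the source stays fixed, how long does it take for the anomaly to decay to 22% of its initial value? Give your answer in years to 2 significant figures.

100 yr

For a linear reservoir the anomaly decays as exp(−t/τ) with τ = M/F = 119300/1725 = 69.16 yr.
exp(−t/τ) = 0.22 ⇒ t = −τ ln(0.22) = 69.16 × 1.514 = 104.7 yr.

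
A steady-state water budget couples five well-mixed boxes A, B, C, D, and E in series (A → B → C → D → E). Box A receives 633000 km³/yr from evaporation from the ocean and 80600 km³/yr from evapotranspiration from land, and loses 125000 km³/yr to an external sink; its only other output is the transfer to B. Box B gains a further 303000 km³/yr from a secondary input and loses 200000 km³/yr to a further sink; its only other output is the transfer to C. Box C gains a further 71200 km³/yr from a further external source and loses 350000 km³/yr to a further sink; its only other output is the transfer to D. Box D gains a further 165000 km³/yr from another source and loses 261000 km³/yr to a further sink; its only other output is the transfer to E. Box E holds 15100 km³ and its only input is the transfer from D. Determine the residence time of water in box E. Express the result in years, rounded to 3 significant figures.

0.0477 yr

Box A: F(A→B) = (633000 + 80600) − 125000 = 588600 km³/yr.
Box B: F(B→C) = (588600 + 303000) − 200000 = 691600 km³/yr.
Box C: F(C→D) = (691600 + 71200) − 350000 = 412800 km³/yr.
Box D: F(D→E) = (412800 + 165000) − 261000 = 316800 km³/yr.
Box E throughput = its input = 316800 km³/yr; τ = 15100 / 316800 = 0.04766 yr.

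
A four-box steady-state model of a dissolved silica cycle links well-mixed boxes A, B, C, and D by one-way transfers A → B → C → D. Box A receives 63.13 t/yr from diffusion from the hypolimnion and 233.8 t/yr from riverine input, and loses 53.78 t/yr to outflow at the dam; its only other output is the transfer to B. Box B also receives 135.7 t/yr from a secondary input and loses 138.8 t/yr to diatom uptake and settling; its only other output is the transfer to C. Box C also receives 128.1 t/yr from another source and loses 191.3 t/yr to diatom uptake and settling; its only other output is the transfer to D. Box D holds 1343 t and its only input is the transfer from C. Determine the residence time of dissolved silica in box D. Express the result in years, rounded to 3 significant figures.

Box A: F(A→B) = (63.13 + 233.8) − 53.78 = 243.15 t/yr.
Box B: F(B→C) = (243.15 + 135.7) − 138.8 = 240.05 t/yr.
Box C: F(C→D) = (240.05 + 128.1) − 191.3 = 176.85 t/yr.
Box D throughput = its input = 176.85 t/yr; τ = 1343 / 176.85 = 7.594 yr.

7.59 yr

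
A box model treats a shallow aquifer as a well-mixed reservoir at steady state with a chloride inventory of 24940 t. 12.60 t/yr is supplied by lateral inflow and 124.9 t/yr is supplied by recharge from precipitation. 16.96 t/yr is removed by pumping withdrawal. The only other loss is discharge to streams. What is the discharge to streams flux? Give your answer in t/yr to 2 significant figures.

120 t/yr

At steady state ΣF_in = ΣF_out.
ΣF_in = 12.60 + 124.9 = 137.50 t/yr.
Discharge to streams flux = ΣF_in − (16.96) = 137.50 − 16.96 = 120.5 t/yr.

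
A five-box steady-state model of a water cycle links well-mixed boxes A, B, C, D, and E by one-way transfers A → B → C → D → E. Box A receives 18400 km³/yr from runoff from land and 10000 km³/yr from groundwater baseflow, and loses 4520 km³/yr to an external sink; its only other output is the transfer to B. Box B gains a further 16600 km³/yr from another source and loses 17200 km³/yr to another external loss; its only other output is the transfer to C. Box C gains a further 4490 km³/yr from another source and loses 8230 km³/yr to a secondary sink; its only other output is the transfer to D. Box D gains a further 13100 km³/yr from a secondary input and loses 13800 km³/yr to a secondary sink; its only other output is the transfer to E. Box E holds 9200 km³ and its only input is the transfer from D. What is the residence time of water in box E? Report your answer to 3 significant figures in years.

0.488 yr

Box A: F(A→B) = (18400 + 10000) − 4520 = 23880 km³/yr.
Box B: F(B→C) = (23880 + 16600) − 17200 = 23280 km³/yr.
Box C: F(C→D) = (23280 + 4490) − 8230 = 19540 km³/yr.
Box D: F(D→E) = (19540 + 13100) − 13800 = 18840 km³/yr.
Box E throughput = its input = 18840 km³/yr; τ = 9200 / 18840 = 0.4883 yr.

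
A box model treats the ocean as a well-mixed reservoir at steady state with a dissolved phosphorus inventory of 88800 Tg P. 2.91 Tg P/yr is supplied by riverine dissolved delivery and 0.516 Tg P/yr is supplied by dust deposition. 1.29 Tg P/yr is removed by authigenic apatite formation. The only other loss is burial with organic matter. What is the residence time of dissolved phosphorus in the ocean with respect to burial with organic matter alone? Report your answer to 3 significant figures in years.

At steady state ΣF_in = ΣF_out.
ΣF_in = 2.91 + 0.516 = 3.4260 Tg P/yr.
Burial with organic matter flux = ΣF_in − (1.29) = 3.4260 − 1.290 = 2.136 Tg P/yr.
τ = M / F = 88800 / 2.136 = 41570 yr.

41600 yr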